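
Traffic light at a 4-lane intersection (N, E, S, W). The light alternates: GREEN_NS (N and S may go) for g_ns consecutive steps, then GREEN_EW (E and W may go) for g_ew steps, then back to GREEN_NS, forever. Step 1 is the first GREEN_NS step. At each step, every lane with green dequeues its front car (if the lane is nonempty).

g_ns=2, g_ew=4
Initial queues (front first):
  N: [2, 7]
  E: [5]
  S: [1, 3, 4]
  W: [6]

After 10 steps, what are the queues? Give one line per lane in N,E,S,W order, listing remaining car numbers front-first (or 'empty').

Step 1 [NS]: N:car2-GO,E:wait,S:car1-GO,W:wait | queues: N=1 E=1 S=2 W=1
Step 2 [NS]: N:car7-GO,E:wait,S:car3-GO,W:wait | queues: N=0 E=1 S=1 W=1
Step 3 [EW]: N:wait,E:car5-GO,S:wait,W:car6-GO | queues: N=0 E=0 S=1 W=0
Step 4 [EW]: N:wait,E:empty,S:wait,W:empty | queues: N=0 E=0 S=1 W=0
Step 5 [EW]: N:wait,E:empty,S:wait,W:empty | queues: N=0 E=0 S=1 W=0
Step 6 [EW]: N:wait,E:empty,S:wait,W:empty | queues: N=0 E=0 S=1 W=0
Step 7 [NS]: N:empty,E:wait,S:car4-GO,W:wait | queues: N=0 E=0 S=0 W=0

N: empty
E: empty
S: empty
W: empty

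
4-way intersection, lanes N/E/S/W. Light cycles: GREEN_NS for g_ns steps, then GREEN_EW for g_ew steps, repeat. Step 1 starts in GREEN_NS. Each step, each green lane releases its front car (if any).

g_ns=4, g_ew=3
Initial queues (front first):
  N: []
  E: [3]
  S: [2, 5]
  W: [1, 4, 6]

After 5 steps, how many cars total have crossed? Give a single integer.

Step 1 [NS]: N:empty,E:wait,S:car2-GO,W:wait | queues: N=0 E=1 S=1 W=3
Step 2 [NS]: N:empty,E:wait,S:car5-GO,W:wait | queues: N=0 E=1 S=0 W=3
Step 3 [NS]: N:empty,E:wait,S:empty,W:wait | queues: N=0 E=1 S=0 W=3
Step 4 [NS]: N:empty,E:wait,S:empty,W:wait | queues: N=0 E=1 S=0 W=3
Step 5 [EW]: N:wait,E:car3-GO,S:wait,W:car1-GO | queues: N=0 E=0 S=0 W=2
Cars crossed by step 5: 4

Answer: 4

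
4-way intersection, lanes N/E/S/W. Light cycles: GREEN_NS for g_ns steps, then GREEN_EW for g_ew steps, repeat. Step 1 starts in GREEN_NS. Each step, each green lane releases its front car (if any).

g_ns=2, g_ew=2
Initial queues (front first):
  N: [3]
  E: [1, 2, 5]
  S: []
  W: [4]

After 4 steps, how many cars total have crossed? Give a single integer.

Step 1 [NS]: N:car3-GO,E:wait,S:empty,W:wait | queues: N=0 E=3 S=0 W=1
Step 2 [NS]: N:empty,E:wait,S:empty,W:wait | queues: N=0 E=3 S=0 W=1
Step 3 [EW]: N:wait,E:car1-GO,S:wait,W:car4-GO | queues: N=0 E=2 S=0 W=0
Step 4 [EW]: N:wait,E:car2-GO,S:wait,W:empty | queues: N=0 E=1 S=0 W=0
Cars crossed by step 4: 4

Answer: 4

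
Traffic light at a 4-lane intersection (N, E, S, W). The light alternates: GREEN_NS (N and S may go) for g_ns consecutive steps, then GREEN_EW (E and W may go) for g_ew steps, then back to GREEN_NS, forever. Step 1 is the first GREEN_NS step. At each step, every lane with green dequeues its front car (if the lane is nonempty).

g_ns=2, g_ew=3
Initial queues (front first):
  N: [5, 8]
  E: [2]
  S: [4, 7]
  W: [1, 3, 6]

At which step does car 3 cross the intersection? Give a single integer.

Step 1 [NS]: N:car5-GO,E:wait,S:car4-GO,W:wait | queues: N=1 E=1 S=1 W=3
Step 2 [NS]: N:car8-GO,E:wait,S:car7-GO,W:wait | queues: N=0 E=1 S=0 W=3
Step 3 [EW]: N:wait,E:car2-GO,S:wait,W:car1-GO | queues: N=0 E=0 S=0 W=2
Step 4 [EW]: N:wait,E:empty,S:wait,W:car3-GO | queues: N=0 E=0 S=0 W=1
Step 5 [EW]: N:wait,E:empty,S:wait,W:car6-GO | queues: N=0 E=0 S=0 W=0
Car 3 crosses at step 4

4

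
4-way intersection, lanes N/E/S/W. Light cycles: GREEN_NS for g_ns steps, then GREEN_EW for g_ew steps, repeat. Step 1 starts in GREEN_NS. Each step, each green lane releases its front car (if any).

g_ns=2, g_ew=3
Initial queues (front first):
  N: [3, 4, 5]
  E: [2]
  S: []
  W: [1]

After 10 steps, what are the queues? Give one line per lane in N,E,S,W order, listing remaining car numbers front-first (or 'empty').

Step 1 [NS]: N:car3-GO,E:wait,S:empty,W:wait | queues: N=2 E=1 S=0 W=1
Step 2 [NS]: N:car4-GO,E:wait,S:empty,W:wait | queues: N=1 E=1 S=0 W=1
Step 3 [EW]: N:wait,E:car2-GO,S:wait,W:car1-GO | queues: N=1 E=0 S=0 W=0
Step 4 [EW]: N:wait,E:empty,S:wait,W:empty | queues: N=1 E=0 S=0 W=0
Step 5 [EW]: N:wait,E:empty,S:wait,W:empty | queues: N=1 E=0 S=0 W=0
Step 6 [NS]: N:car5-GO,E:wait,S:empty,W:wait | queues: N=0 E=0 S=0 W=0

N: empty
E: empty
S: empty
W: empty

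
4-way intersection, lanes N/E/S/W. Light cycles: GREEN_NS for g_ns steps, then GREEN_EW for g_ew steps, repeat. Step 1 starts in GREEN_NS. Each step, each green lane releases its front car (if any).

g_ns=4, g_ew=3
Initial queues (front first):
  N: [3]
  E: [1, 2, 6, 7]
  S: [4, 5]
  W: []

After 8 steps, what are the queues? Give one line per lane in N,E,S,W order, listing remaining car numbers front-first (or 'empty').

Step 1 [NS]: N:car3-GO,E:wait,S:car4-GO,W:wait | queues: N=0 E=4 S=1 W=0
Step 2 [NS]: N:empty,E:wait,S:car5-GO,W:wait | queues: N=0 E=4 S=0 W=0
Step 3 [NS]: N:empty,E:wait,S:empty,W:wait | queues: N=0 E=4 S=0 W=0
Step 4 [NS]: N:empty,E:wait,S:empty,W:wait | queues: N=0 E=4 S=0 W=0
Step 5 [EW]: N:wait,E:car1-GO,S:wait,W:empty | queues: N=0 E=3 S=0 W=0
Step 6 [EW]: N:wait,E:car2-GO,S:wait,W:empty | queues: N=0 E=2 S=0 W=0
Step 7 [EW]: N:wait,E:car6-GO,S:wait,W:empty | queues: N=0 E=1 S=0 W=0
Step 8 [NS]: N:empty,E:wait,S:empty,W:wait | queues: N=0 E=1 S=0 W=0

N: empty
E: 7
S: empty
W: empty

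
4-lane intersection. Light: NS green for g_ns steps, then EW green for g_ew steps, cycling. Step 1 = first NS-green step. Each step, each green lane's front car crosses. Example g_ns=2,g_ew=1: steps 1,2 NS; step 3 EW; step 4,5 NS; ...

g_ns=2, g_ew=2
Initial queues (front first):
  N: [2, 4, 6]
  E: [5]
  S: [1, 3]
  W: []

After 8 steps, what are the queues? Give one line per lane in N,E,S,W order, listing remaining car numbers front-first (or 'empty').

Step 1 [NS]: N:car2-GO,E:wait,S:car1-GO,W:wait | queues: N=2 E=1 S=1 W=0
Step 2 [NS]: N:car4-GO,E:wait,S:car3-GO,W:wait | queues: N=1 E=1 S=0 W=0
Step 3 [EW]: N:wait,E:car5-GO,S:wait,W:empty | queues: N=1 E=0 S=0 W=0
Step 4 [EW]: N:wait,E:empty,S:wait,W:empty | queues: N=1 E=0 S=0 W=0
Step 5 [NS]: N:car6-GO,E:wait,S:empty,W:wait | queues: N=0 E=0 S=0 W=0

N: empty
E: empty
S: empty
W: empty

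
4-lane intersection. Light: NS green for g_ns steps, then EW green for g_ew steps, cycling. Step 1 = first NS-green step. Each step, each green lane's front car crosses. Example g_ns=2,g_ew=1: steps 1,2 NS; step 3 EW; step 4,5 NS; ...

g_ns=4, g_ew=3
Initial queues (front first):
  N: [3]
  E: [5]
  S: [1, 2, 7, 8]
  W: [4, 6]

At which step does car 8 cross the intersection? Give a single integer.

Step 1 [NS]: N:car3-GO,E:wait,S:car1-GO,W:wait | queues: N=0 E=1 S=3 W=2
Step 2 [NS]: N:empty,E:wait,S:car2-GO,W:wait | queues: N=0 E=1 S=2 W=2
Step 3 [NS]: N:empty,E:wait,S:car7-GO,W:wait | queues: N=0 E=1 S=1 W=2
Step 4 [NS]: N:empty,E:wait,S:car8-GO,W:wait | queues: N=0 E=1 S=0 W=2
Step 5 [EW]: N:wait,E:car5-GO,S:wait,W:car4-GO | queues: N=0 E=0 S=0 W=1
Step 6 [EW]: N:wait,E:empty,S:wait,W:car6-GO | queues: N=0 E=0 S=0 W=0
Car 8 crosses at step 4

4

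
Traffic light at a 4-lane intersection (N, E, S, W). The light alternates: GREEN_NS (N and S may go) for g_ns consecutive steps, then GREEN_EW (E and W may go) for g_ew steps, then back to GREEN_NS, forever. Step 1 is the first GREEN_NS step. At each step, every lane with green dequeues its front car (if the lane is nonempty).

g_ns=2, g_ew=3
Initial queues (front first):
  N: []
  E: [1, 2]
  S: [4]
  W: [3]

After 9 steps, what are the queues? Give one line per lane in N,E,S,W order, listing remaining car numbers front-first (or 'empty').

Step 1 [NS]: N:empty,E:wait,S:car4-GO,W:wait | queues: N=0 E=2 S=0 W=1
Step 2 [NS]: N:empty,E:wait,S:empty,W:wait | queues: N=0 E=2 S=0 W=1
Step 3 [EW]: N:wait,E:car1-GO,S:wait,W:car3-GO | queues: N=0 E=1 S=0 W=0
Step 4 [EW]: N:wait,E:car2-GO,S:wait,W:empty | queues: N=0 E=0 S=0 W=0

N: empty
E: empty
S: empty
W: empty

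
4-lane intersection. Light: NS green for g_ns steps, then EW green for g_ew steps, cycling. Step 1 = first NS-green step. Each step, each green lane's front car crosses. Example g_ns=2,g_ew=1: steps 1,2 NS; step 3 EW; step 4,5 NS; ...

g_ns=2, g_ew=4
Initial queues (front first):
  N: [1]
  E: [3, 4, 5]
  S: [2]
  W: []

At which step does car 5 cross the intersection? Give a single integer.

Step 1 [NS]: N:car1-GO,E:wait,S:car2-GO,W:wait | queues: N=0 E=3 S=0 W=0
Step 2 [NS]: N:empty,E:wait,S:empty,W:wait | queues: N=0 E=3 S=0 W=0
Step 3 [EW]: N:wait,E:car3-GO,S:wait,W:empty | queues: N=0 E=2 S=0 W=0
Step 4 [EW]: N:wait,E:car4-GO,S:wait,W:empty | queues: N=0 E=1 S=0 W=0
Step 5 [EW]: N:wait,E:car5-GO,S:wait,W:empty | queues: N=0 E=0 S=0 W=0
Car 5 crosses at step 5

5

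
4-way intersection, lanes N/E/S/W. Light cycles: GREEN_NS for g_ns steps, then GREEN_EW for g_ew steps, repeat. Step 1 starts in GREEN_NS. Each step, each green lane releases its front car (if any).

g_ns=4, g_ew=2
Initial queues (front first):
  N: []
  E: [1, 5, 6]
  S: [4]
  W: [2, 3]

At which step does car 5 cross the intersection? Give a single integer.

Step 1 [NS]: N:empty,E:wait,S:car4-GO,W:wait | queues: N=0 E=3 S=0 W=2
Step 2 [NS]: N:empty,E:wait,S:empty,W:wait | queues: N=0 E=3 S=0 W=2
Step 3 [NS]: N:empty,E:wait,S:empty,W:wait | queues: N=0 E=3 S=0 W=2
Step 4 [NS]: N:empty,E:wait,S:empty,W:wait | queues: N=0 E=3 S=0 W=2
Step 5 [EW]: N:wait,E:car1-GO,S:wait,W:car2-GO | queues: N=0 E=2 S=0 W=1
Step 6 [EW]: N:wait,E:car5-GO,S:wait,W:car3-GO | queues: N=0 E=1 S=0 W=0
Step 7 [NS]: N:empty,E:wait,S:empty,W:wait | queues: N=0 E=1 S=0 W=0
Step 8 [NS]: N:empty,E:wait,S:empty,W:wait | queues: N=0 E=1 S=0 W=0
Step 9 [NS]: N:empty,E:wait,S:empty,W:wait | queues: N=0 E=1 S=0 W=0
Step 10 [NS]: N:empty,E:wait,S:empty,W:wait | queues: N=0 E=1 S=0 W=0
Step 11 [EW]: N:wait,E:car6-GO,S:wait,W:empty | queues: N=0 E=0 S=0 W=0
Car 5 crosses at step 6

6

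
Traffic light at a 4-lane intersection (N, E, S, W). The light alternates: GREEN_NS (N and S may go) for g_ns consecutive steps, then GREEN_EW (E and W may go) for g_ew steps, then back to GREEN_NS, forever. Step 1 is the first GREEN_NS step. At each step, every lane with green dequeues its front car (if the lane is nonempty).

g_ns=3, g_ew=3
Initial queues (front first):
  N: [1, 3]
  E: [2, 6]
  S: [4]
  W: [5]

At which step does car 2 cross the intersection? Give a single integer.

Step 1 [NS]: N:car1-GO,E:wait,S:car4-GO,W:wait | queues: N=1 E=2 S=0 W=1
Step 2 [NS]: N:car3-GO,E:wait,S:empty,W:wait | queues: N=0 E=2 S=0 W=1
Step 3 [NS]: N:empty,E:wait,S:empty,W:wait | queues: N=0 E=2 S=0 W=1
Step 4 [EW]: N:wait,E:car2-GO,S:wait,W:car5-GO | queues: N=0 E=1 S=0 W=0
Step 5 [EW]: N:wait,E:car6-GO,S:wait,W:empty | queues: N=0 E=0 S=0 W=0
Car 2 crosses at step 4

4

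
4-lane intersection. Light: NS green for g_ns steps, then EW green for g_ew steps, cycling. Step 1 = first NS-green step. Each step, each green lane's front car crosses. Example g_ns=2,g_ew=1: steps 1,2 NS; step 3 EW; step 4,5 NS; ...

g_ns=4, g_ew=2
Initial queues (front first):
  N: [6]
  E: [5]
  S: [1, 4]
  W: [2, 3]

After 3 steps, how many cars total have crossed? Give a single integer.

Answer: 3

Derivation:
Step 1 [NS]: N:car6-GO,E:wait,S:car1-GO,W:wait | queues: N=0 E=1 S=1 W=2
Step 2 [NS]: N:empty,E:wait,S:car4-GO,W:wait | queues: N=0 E=1 S=0 W=2
Step 3 [NS]: N:empty,E:wait,S:empty,W:wait | queues: N=0 E=1 S=0 W=2
Cars crossed by step 3: 3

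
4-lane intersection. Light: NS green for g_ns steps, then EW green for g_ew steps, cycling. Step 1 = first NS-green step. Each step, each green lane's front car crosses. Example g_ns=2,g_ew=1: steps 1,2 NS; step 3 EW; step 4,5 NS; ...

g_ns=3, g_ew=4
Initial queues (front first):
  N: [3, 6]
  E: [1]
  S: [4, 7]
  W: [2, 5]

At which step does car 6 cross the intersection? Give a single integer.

Step 1 [NS]: N:car3-GO,E:wait,S:car4-GO,W:wait | queues: N=1 E=1 S=1 W=2
Step 2 [NS]: N:car6-GO,E:wait,S:car7-GO,W:wait | queues: N=0 E=1 S=0 W=2
Step 3 [NS]: N:empty,E:wait,S:empty,W:wait | queues: N=0 E=1 S=0 W=2
Step 4 [EW]: N:wait,E:car1-GO,S:wait,W:car2-GO | queues: N=0 E=0 S=0 W=1
Step 5 [EW]: N:wait,E:empty,S:wait,W:car5-GO | queues: N=0 E=0 S=0 W=0
Car 6 crosses at step 2

2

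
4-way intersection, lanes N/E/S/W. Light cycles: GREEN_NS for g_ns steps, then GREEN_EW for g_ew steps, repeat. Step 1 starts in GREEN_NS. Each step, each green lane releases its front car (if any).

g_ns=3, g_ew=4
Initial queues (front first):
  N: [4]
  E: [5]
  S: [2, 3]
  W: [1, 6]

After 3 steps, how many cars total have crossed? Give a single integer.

Answer: 3

Derivation:
Step 1 [NS]: N:car4-GO,E:wait,S:car2-GO,W:wait | queues: N=0 E=1 S=1 W=2
Step 2 [NS]: N:empty,E:wait,S:car3-GO,W:wait | queues: N=0 E=1 S=0 W=2
Step 3 [NS]: N:empty,E:wait,S:empty,W:wait | queues: N=0 E=1 S=0 W=2
Cars crossed by step 3: 3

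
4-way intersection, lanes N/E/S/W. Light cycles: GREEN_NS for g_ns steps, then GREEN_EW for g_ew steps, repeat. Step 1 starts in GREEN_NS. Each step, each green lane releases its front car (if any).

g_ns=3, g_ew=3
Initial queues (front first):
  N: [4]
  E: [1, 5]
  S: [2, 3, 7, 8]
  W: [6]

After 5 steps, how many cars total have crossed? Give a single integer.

Answer: 7

Derivation:
Step 1 [NS]: N:car4-GO,E:wait,S:car2-GO,W:wait | queues: N=0 E=2 S=3 W=1
Step 2 [NS]: N:empty,E:wait,S:car3-GO,W:wait | queues: N=0 E=2 S=2 W=1
Step 3 [NS]: N:empty,E:wait,S:car7-GO,W:wait | queues: N=0 E=2 S=1 W=1
Step 4 [EW]: N:wait,E:car1-GO,S:wait,W:car6-GO | queues: N=0 E=1 S=1 W=0
Step 5 [EW]: N:wait,E:car5-GO,S:wait,W:empty | queues: N=0 E=0 S=1 W=0
Cars crossed by step 5: 7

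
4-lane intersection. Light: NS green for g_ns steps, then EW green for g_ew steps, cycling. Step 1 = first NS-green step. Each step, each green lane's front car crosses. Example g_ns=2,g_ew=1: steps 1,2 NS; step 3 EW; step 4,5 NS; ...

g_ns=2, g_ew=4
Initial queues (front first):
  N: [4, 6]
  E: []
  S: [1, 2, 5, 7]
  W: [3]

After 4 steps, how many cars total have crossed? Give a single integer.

Answer: 5

Derivation:
Step 1 [NS]: N:car4-GO,E:wait,S:car1-GO,W:wait | queues: N=1 E=0 S=3 W=1
Step 2 [NS]: N:car6-GO,E:wait,S:car2-GO,W:wait | queues: N=0 E=0 S=2 W=1
Step 3 [EW]: N:wait,E:empty,S:wait,W:car3-GO | queues: N=0 E=0 S=2 W=0
Step 4 [EW]: N:wait,E:empty,S:wait,W:empty | queues: N=0 E=0 S=2 W=0
Cars crossed by step 4: 5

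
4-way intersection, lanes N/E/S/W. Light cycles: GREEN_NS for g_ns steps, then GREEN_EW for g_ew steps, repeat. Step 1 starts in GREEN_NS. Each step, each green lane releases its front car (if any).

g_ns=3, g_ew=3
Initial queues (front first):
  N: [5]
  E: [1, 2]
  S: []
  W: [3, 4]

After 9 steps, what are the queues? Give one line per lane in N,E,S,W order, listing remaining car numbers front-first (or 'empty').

Step 1 [NS]: N:car5-GO,E:wait,S:empty,W:wait | queues: N=0 E=2 S=0 W=2
Step 2 [NS]: N:empty,E:wait,S:empty,W:wait | queues: N=0 E=2 S=0 W=2
Step 3 [NS]: N:empty,E:wait,S:empty,W:wait | queues: N=0 E=2 S=0 W=2
Step 4 [EW]: N:wait,E:car1-GO,S:wait,W:car3-GO | queues: N=0 E=1 S=0 W=1
Step 5 [EW]: N:wait,E:car2-GO,S:wait,W:car4-GO | queues: N=0 E=0 S=0 W=0

N: empty
E: empty
S: empty
W: empty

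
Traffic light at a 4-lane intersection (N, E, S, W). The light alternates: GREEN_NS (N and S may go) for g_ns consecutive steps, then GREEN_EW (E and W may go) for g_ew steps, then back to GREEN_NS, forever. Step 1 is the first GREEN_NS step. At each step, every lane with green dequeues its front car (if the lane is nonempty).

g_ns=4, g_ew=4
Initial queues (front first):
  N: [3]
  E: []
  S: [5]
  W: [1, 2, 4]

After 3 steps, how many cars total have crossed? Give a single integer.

Answer: 2

Derivation:
Step 1 [NS]: N:car3-GO,E:wait,S:car5-GO,W:wait | queues: N=0 E=0 S=0 W=3
Step 2 [NS]: N:empty,E:wait,S:empty,W:wait | queues: N=0 E=0 S=0 W=3
Step 3 [NS]: N:empty,E:wait,S:empty,W:wait | queues: N=0 E=0 S=0 W=3
Cars crossed by step 3: 2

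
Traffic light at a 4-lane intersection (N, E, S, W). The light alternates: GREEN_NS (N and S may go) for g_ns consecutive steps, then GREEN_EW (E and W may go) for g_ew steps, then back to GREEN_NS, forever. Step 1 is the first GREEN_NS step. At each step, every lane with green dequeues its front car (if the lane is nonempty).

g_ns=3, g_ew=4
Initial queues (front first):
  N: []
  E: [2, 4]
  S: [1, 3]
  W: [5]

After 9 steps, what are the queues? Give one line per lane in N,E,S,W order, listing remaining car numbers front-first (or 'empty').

Step 1 [NS]: N:empty,E:wait,S:car1-GO,W:wait | queues: N=0 E=2 S=1 W=1
Step 2 [NS]: N:empty,E:wait,S:car3-GO,W:wait | queues: N=0 E=2 S=0 W=1
Step 3 [NS]: N:empty,E:wait,S:empty,W:wait | queues: N=0 E=2 S=0 W=1
Step 4 [EW]: N:wait,E:car2-GO,S:wait,W:car5-GO | queues: N=0 E=1 S=0 W=0
Step 5 [EW]: N:wait,E:car4-GO,S:wait,W:empty | queues: N=0 E=0 S=0 W=0

N: empty
E: empty
S: empty
W: empty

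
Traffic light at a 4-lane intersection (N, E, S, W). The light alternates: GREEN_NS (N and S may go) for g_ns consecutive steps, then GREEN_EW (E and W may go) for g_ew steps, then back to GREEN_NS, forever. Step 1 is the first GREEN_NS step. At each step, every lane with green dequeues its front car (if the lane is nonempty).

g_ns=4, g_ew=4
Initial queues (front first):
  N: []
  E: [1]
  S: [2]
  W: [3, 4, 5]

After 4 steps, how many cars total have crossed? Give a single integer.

Step 1 [NS]: N:empty,E:wait,S:car2-GO,W:wait | queues: N=0 E=1 S=0 W=3
Step 2 [NS]: N:empty,E:wait,S:empty,W:wait | queues: N=0 E=1 S=0 W=3
Step 3 [NS]: N:empty,E:wait,S:empty,W:wait | queues: N=0 E=1 S=0 W=3
Step 4 [NS]: N:empty,E:wait,S:empty,W:wait | queues: N=0 E=1 S=0 W=3
Cars crossed by step 4: 1

Answer: 1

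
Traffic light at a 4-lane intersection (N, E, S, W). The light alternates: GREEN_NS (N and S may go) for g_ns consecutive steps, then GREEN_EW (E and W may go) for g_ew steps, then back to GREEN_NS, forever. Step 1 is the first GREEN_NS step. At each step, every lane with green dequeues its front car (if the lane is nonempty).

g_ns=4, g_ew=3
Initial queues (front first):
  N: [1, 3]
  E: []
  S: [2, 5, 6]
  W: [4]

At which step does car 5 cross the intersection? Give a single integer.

Step 1 [NS]: N:car1-GO,E:wait,S:car2-GO,W:wait | queues: N=1 E=0 S=2 W=1
Step 2 [NS]: N:car3-GO,E:wait,S:car5-GO,W:wait | queues: N=0 E=0 S=1 W=1
Step 3 [NS]: N:empty,E:wait,S:car6-GO,W:wait | queues: N=0 E=0 S=0 W=1
Step 4 [NS]: N:empty,E:wait,S:empty,W:wait | queues: N=0 E=0 S=0 W=1
Step 5 [EW]: N:wait,E:empty,S:wait,W:car4-GO | queues: N=0 E=0 S=0 W=0
Car 5 crosses at step 2

2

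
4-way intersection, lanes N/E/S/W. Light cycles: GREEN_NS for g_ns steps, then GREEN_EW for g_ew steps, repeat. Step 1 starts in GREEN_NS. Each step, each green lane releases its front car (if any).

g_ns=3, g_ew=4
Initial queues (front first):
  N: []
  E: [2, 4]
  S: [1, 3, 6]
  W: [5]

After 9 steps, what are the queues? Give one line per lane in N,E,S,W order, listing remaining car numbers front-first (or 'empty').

Step 1 [NS]: N:empty,E:wait,S:car1-GO,W:wait | queues: N=0 E=2 S=2 W=1
Step 2 [NS]: N:empty,E:wait,S:car3-GO,W:wait | queues: N=0 E=2 S=1 W=1
Step 3 [NS]: N:empty,E:wait,S:car6-GO,W:wait | queues: N=0 E=2 S=0 W=1
Step 4 [EW]: N:wait,E:car2-GO,S:wait,W:car5-GO | queues: N=0 E=1 S=0 W=0
Step 5 [EW]: N:wait,E:car4-GO,S:wait,W:empty | queues: N=0 E=0 S=0 W=0

N: empty
E: empty
S: empty
W: empty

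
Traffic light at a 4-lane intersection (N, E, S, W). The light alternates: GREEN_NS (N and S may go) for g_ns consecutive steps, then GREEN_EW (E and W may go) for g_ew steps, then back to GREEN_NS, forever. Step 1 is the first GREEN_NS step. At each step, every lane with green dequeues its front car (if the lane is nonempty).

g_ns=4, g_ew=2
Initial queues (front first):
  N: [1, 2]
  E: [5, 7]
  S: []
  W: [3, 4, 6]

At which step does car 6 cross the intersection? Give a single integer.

Step 1 [NS]: N:car1-GO,E:wait,S:empty,W:wait | queues: N=1 E=2 S=0 W=3
Step 2 [NS]: N:car2-GO,E:wait,S:empty,W:wait | queues: N=0 E=2 S=0 W=3
Step 3 [NS]: N:empty,E:wait,S:empty,W:wait | queues: N=0 E=2 S=0 W=3
Step 4 [NS]: N:empty,E:wait,S:empty,W:wait | queues: N=0 E=2 S=0 W=3
Step 5 [EW]: N:wait,E:car5-GO,S:wait,W:car3-GO | queues: N=0 E=1 S=0 W=2
Step 6 [EW]: N:wait,E:car7-GO,S:wait,W:car4-GO | queues: N=0 E=0 S=0 W=1
Step 7 [NS]: N:empty,E:wait,S:empty,W:wait | queues: N=0 E=0 S=0 W=1
Step 8 [NS]: N:empty,E:wait,S:empty,W:wait | queues: N=0 E=0 S=0 W=1
Step 9 [NS]: N:empty,E:wait,S:empty,W:wait | queues: N=0 E=0 S=0 W=1
Step 10 [NS]: N:empty,E:wait,S:empty,W:wait | queues: N=0 E=0 S=0 W=1
Step 11 [EW]: N:wait,E:empty,S:wait,W:car6-GO | queues: N=0 E=0 S=0 W=0
Car 6 crosses at step 11

11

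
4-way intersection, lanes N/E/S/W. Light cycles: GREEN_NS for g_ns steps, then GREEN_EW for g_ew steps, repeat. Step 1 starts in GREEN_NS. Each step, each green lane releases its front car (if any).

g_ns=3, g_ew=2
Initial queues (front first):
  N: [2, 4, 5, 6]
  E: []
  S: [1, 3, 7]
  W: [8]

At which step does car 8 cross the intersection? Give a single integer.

Step 1 [NS]: N:car2-GO,E:wait,S:car1-GO,W:wait | queues: N=3 E=0 S=2 W=1
Step 2 [NS]: N:car4-GO,E:wait,S:car3-GO,W:wait | queues: N=2 E=0 S=1 W=1
Step 3 [NS]: N:car5-GO,E:wait,S:car7-GO,W:wait | queues: N=1 E=0 S=0 W=1
Step 4 [EW]: N:wait,E:empty,S:wait,W:car8-GO | queues: N=1 E=0 S=0 W=0
Step 5 [EW]: N:wait,E:empty,S:wait,W:empty | queues: N=1 E=0 S=0 W=0
Step 6 [NS]: N:car6-GO,E:wait,S:empty,W:wait | queues: N=0 E=0 S=0 W=0
Car 8 crosses at step 4

4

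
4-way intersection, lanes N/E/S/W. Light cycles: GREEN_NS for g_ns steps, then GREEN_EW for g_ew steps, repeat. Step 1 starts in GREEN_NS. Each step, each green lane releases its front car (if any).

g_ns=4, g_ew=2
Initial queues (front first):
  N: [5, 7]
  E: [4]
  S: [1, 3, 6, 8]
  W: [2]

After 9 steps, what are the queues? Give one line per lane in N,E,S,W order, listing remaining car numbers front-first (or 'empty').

Step 1 [NS]: N:car5-GO,E:wait,S:car1-GO,W:wait | queues: N=1 E=1 S=3 W=1
Step 2 [NS]: N:car7-GO,E:wait,S:car3-GO,W:wait | queues: N=0 E=1 S=2 W=1
Step 3 [NS]: N:empty,E:wait,S:car6-GO,W:wait | queues: N=0 E=1 S=1 W=1
Step 4 [NS]: N:empty,E:wait,S:car8-GO,W:wait | queues: N=0 E=1 S=0 W=1
Step 5 [EW]: N:wait,E:car4-GO,S:wait,W:car2-GO | queues: N=0 E=0 S=0 W=0

N: empty
E: empty
S: empty
W: empty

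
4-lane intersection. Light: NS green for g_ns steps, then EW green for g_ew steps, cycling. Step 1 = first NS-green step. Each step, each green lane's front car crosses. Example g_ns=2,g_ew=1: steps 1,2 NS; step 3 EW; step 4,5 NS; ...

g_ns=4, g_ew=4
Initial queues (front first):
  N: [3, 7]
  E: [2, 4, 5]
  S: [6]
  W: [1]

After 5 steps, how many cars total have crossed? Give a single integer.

Step 1 [NS]: N:car3-GO,E:wait,S:car6-GO,W:wait | queues: N=1 E=3 S=0 W=1
Step 2 [NS]: N:car7-GO,E:wait,S:empty,W:wait | queues: N=0 E=3 S=0 W=1
Step 3 [NS]: N:empty,E:wait,S:empty,W:wait | queues: N=0 E=3 S=0 W=1
Step 4 [NS]: N:empty,E:wait,S:empty,W:wait | queues: N=0 E=3 S=0 W=1
Step 5 [EW]: N:wait,E:car2-GO,S:wait,W:car1-GO | queues: N=0 E=2 S=0 W=0
Cars crossed by step 5: 5

Answer: 5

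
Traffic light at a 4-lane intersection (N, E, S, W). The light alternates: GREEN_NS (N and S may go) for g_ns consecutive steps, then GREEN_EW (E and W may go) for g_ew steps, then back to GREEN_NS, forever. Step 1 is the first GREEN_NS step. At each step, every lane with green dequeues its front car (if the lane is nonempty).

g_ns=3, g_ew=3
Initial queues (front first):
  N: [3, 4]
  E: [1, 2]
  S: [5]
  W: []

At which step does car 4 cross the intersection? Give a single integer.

Step 1 [NS]: N:car3-GO,E:wait,S:car5-GO,W:wait | queues: N=1 E=2 S=0 W=0
Step 2 [NS]: N:car4-GO,E:wait,S:empty,W:wait | queues: N=0 E=2 S=0 W=0
Step 3 [NS]: N:empty,E:wait,S:empty,W:wait | queues: N=0 E=2 S=0 W=0
Step 4 [EW]: N:wait,E:car1-GO,S:wait,W:empty | queues: N=0 E=1 S=0 W=0
Step 5 [EW]: N:wait,E:car2-GO,S:wait,W:empty | queues: N=0 E=0 S=0 W=0
Car 4 crosses at step 2

2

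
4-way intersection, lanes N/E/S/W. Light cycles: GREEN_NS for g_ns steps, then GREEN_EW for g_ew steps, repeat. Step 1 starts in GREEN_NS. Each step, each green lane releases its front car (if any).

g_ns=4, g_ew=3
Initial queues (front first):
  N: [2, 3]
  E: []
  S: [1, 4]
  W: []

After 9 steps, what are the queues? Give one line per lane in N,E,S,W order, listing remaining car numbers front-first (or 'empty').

Step 1 [NS]: N:car2-GO,E:wait,S:car1-GO,W:wait | queues: N=1 E=0 S=1 W=0
Step 2 [NS]: N:car3-GO,E:wait,S:car4-GO,W:wait | queues: N=0 E=0 S=0 W=0

N: empty
E: empty
S: empty
W: empty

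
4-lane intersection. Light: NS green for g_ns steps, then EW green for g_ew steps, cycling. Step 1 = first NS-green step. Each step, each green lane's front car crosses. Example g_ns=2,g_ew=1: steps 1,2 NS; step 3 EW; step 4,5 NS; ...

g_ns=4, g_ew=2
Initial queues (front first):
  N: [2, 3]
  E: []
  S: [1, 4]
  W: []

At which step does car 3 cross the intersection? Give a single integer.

Step 1 [NS]: N:car2-GO,E:wait,S:car1-GO,W:wait | queues: N=1 E=0 S=1 W=0
Step 2 [NS]: N:car3-GO,E:wait,S:car4-GO,W:wait | queues: N=0 E=0 S=0 W=0
Car 3 crosses at step 2

2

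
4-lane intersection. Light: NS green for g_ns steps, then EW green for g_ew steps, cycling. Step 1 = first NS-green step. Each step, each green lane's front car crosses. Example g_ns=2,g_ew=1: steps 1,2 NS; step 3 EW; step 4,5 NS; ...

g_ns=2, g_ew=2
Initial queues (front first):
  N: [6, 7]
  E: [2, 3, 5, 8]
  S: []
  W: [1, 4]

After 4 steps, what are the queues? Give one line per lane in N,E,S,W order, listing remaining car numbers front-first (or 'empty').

Step 1 [NS]: N:car6-GO,E:wait,S:empty,W:wait | queues: N=1 E=4 S=0 W=2
Step 2 [NS]: N:car7-GO,E:wait,S:empty,W:wait | queues: N=0 E=4 S=0 W=2
Step 3 [EW]: N:wait,E:car2-GO,S:wait,W:car1-GO | queues: N=0 E=3 S=0 W=1
Step 4 [EW]: N:wait,E:car3-GO,S:wait,W:car4-GO | queues: N=0 E=2 S=0 W=0

N: empty
E: 5 8
S: empty
W: empty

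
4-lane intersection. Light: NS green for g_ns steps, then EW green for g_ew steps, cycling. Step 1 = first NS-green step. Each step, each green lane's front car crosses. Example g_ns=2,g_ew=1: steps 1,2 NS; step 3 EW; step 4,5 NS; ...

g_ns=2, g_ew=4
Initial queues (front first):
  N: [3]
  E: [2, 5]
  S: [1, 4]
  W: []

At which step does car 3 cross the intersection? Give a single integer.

Step 1 [NS]: N:car3-GO,E:wait,S:car1-GO,W:wait | queues: N=0 E=2 S=1 W=0
Step 2 [NS]: N:empty,E:wait,S:car4-GO,W:wait | queues: N=0 E=2 S=0 W=0
Step 3 [EW]: N:wait,E:car2-GO,S:wait,W:empty | queues: N=0 E=1 S=0 W=0
Step 4 [EW]: N:wait,E:car5-GO,S:wait,W:empty | queues: N=0 E=0 S=0 W=0
Car 3 crosses at step 1

1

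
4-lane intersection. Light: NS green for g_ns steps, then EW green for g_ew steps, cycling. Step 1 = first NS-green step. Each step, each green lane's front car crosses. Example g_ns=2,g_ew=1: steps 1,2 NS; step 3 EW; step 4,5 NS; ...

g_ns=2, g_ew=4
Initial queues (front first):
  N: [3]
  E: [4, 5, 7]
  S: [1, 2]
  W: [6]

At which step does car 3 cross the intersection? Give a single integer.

Step 1 [NS]: N:car3-GO,E:wait,S:car1-GO,W:wait | queues: N=0 E=3 S=1 W=1
Step 2 [NS]: N:empty,E:wait,S:car2-GO,W:wait | queues: N=0 E=3 S=0 W=1
Step 3 [EW]: N:wait,E:car4-GO,S:wait,W:car6-GO | queues: N=0 E=2 S=0 W=0
Step 4 [EW]: N:wait,E:car5-GO,S:wait,W:empty | queues: N=0 E=1 S=0 W=0
Step 5 [EW]: N:wait,E:car7-GO,S:wait,W:empty | queues: N=0 E=0 S=0 W=0
Car 3 crosses at step 1

1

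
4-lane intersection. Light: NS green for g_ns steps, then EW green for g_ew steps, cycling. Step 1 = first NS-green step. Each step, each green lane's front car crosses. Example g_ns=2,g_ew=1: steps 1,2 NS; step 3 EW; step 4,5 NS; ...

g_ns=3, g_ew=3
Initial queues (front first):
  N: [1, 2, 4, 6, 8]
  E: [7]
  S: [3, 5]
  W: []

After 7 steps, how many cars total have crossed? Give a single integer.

Answer: 7

Derivation:
Step 1 [NS]: N:car1-GO,E:wait,S:car3-GO,W:wait | queues: N=4 E=1 S=1 W=0
Step 2 [NS]: N:car2-GO,E:wait,S:car5-GO,W:wait | queues: N=3 E=1 S=0 W=0
Step 3 [NS]: N:car4-GO,E:wait,S:empty,W:wait | queues: N=2 E=1 S=0 W=0
Step 4 [EW]: N:wait,E:car7-GO,S:wait,W:empty | queues: N=2 E=0 S=0 W=0
Step 5 [EW]: N:wait,E:empty,S:wait,W:empty | queues: N=2 E=0 S=0 W=0
Step 6 [EW]: N:wait,E:empty,S:wait,W:empty | queues: N=2 E=0 S=0 W=0
Step 7 [NS]: N:car6-GO,E:wait,S:empty,W:wait | queues: N=1 E=0 S=0 W=0
Cars crossed by step 7: 7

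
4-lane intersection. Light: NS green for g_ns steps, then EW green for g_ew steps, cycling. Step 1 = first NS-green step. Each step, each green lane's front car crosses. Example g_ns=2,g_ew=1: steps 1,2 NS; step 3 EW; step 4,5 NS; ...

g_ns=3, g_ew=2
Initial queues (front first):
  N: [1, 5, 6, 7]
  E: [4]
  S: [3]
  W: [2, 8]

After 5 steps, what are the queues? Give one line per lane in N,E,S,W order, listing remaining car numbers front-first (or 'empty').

Step 1 [NS]: N:car1-GO,E:wait,S:car3-GO,W:wait | queues: N=3 E=1 S=0 W=2
Step 2 [NS]: N:car5-GO,E:wait,S:empty,W:wait | queues: N=2 E=1 S=0 W=2
Step 3 [NS]: N:car6-GO,E:wait,S:empty,W:wait | queues: N=1 E=1 S=0 W=2
Step 4 [EW]: N:wait,E:car4-GO,S:wait,W:car2-GO | queues: N=1 E=0 S=0 W=1
Step 5 [EW]: N:wait,E:empty,S:wait,W:car8-GO | queues: N=1 E=0 S=0 W=0

N: 7
E: empty
S: empty
W: empty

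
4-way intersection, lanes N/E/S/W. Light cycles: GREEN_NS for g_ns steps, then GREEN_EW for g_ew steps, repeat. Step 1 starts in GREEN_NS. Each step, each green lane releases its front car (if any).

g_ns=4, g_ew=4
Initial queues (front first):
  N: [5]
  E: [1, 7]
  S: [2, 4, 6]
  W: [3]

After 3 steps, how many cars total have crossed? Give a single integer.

Step 1 [NS]: N:car5-GO,E:wait,S:car2-GO,W:wait | queues: N=0 E=2 S=2 W=1
Step 2 [NS]: N:empty,E:wait,S:car4-GO,W:wait | queues: N=0 E=2 S=1 W=1
Step 3 [NS]: N:empty,E:wait,S:car6-GO,W:wait | queues: N=0 E=2 S=0 W=1
Cars crossed by step 3: 4

Answer: 4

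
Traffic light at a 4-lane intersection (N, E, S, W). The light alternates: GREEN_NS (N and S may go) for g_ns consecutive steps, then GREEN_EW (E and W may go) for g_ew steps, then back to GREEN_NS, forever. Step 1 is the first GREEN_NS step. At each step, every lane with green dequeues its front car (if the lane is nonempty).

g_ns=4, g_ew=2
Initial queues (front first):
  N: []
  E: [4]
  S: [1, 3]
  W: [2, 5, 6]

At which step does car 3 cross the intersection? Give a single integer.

Step 1 [NS]: N:empty,E:wait,S:car1-GO,W:wait | queues: N=0 E=1 S=1 W=3
Step 2 [NS]: N:empty,E:wait,S:car3-GO,W:wait | queues: N=0 E=1 S=0 W=3
Step 3 [NS]: N:empty,E:wait,S:empty,W:wait | queues: N=0 E=1 S=0 W=3
Step 4 [NS]: N:empty,E:wait,S:empty,W:wait | queues: N=0 E=1 S=0 W=3
Step 5 [EW]: N:wait,E:car4-GO,S:wait,W:car2-GO | queues: N=0 E=0 S=0 W=2
Step 6 [EW]: N:wait,E:empty,S:wait,W:car5-GO | queues: N=0 E=0 S=0 W=1
Step 7 [NS]: N:empty,E:wait,S:empty,W:wait | queues: N=0 E=0 S=0 W=1
Step 8 [NS]: N:empty,E:wait,S:empty,W:wait | queues: N=0 E=0 S=0 W=1
Step 9 [NS]: N:empty,E:wait,S:empty,W:wait | queues: N=0 E=0 S=0 W=1
Step 10 [NS]: N:empty,E:wait,S:empty,W:wait | queues: N=0 E=0 S=0 W=1
Step 11 [EW]: N:wait,E:empty,S:wait,W:car6-GO | queues: N=0 E=0 S=0 W=0
Car 3 crosses at step 2

2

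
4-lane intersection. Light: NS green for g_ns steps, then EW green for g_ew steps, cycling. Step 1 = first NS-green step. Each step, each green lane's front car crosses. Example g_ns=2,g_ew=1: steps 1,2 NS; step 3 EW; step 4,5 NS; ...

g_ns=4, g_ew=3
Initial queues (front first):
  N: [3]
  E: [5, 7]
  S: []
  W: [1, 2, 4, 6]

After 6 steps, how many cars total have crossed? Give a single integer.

Answer: 5

Derivation:
Step 1 [NS]: N:car3-GO,E:wait,S:empty,W:wait | queues: N=0 E=2 S=0 W=4
Step 2 [NS]: N:empty,E:wait,S:empty,W:wait | queues: N=0 E=2 S=0 W=4
Step 3 [NS]: N:empty,E:wait,S:empty,W:wait | queues: N=0 E=2 S=0 W=4
Step 4 [NS]: N:empty,E:wait,S:empty,W:wait | queues: N=0 E=2 S=0 W=4
Step 5 [EW]: N:wait,E:car5-GO,S:wait,W:car1-GO | queues: N=0 E=1 S=0 W=3
Step 6 [EW]: N:wait,E:car7-GO,S:wait,W:car2-GO | queues: N=0 E=0 S=0 W=2
Cars crossed by step 6: 5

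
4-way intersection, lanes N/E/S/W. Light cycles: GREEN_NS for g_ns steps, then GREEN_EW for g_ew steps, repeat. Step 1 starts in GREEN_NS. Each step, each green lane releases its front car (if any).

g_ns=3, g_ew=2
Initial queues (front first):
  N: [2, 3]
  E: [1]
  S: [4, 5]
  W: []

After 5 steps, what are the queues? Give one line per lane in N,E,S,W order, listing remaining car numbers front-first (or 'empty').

Step 1 [NS]: N:car2-GO,E:wait,S:car4-GO,W:wait | queues: N=1 E=1 S=1 W=0
Step 2 [NS]: N:car3-GO,E:wait,S:car5-GO,W:wait | queues: N=0 E=1 S=0 W=0
Step 3 [NS]: N:empty,E:wait,S:empty,W:wait | queues: N=0 E=1 S=0 W=0
Step 4 [EW]: N:wait,E:car1-GO,S:wait,W:empty | queues: N=0 E=0 S=0 W=0

N: empty
E: empty
S: empty
W: empty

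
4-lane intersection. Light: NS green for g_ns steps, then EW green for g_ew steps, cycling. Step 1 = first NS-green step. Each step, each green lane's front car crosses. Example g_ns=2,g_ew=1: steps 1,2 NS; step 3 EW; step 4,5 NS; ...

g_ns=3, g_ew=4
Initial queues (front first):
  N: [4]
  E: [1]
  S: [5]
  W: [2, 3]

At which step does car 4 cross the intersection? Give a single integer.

Step 1 [NS]: N:car4-GO,E:wait,S:car5-GO,W:wait | queues: N=0 E=1 S=0 W=2
Step 2 [NS]: N:empty,E:wait,S:empty,W:wait | queues: N=0 E=1 S=0 W=2
Step 3 [NS]: N:empty,E:wait,S:empty,W:wait | queues: N=0 E=1 S=0 W=2
Step 4 [EW]: N:wait,E:car1-GO,S:wait,W:car2-GO | queues: N=0 E=0 S=0 W=1
Step 5 [EW]: N:wait,E:empty,S:wait,W:car3-GO | queues: N=0 E=0 S=0 W=0
Car 4 crosses at step 1

1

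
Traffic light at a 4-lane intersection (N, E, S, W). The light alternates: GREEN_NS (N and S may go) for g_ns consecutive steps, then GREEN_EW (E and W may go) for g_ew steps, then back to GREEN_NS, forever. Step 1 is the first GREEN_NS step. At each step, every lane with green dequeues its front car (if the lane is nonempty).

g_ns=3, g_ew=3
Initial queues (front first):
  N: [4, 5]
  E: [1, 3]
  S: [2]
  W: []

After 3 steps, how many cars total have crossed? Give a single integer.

Answer: 3

Derivation:
Step 1 [NS]: N:car4-GO,E:wait,S:car2-GO,W:wait | queues: N=1 E=2 S=0 W=0
Step 2 [NS]: N:car5-GO,E:wait,S:empty,W:wait | queues: N=0 E=2 S=0 W=0
Step 3 [NS]: N:empty,E:wait,S:empty,W:wait | queues: N=0 E=2 S=0 W=0
Cars crossed by step 3: 3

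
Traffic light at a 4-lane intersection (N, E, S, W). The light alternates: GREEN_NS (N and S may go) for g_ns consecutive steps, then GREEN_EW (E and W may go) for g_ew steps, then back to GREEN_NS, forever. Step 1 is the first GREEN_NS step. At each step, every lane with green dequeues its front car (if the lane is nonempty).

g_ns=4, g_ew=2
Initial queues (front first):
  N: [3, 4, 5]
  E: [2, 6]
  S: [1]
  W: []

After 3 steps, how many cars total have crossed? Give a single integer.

Answer: 4

Derivation:
Step 1 [NS]: N:car3-GO,E:wait,S:car1-GO,W:wait | queues: N=2 E=2 S=0 W=0
Step 2 [NS]: N:car4-GO,E:wait,S:empty,W:wait | queues: N=1 E=2 S=0 W=0
Step 3 [NS]: N:car5-GO,E:wait,S:empty,W:wait | queues: N=0 E=2 S=0 W=0
Cars crossed by step 3: 4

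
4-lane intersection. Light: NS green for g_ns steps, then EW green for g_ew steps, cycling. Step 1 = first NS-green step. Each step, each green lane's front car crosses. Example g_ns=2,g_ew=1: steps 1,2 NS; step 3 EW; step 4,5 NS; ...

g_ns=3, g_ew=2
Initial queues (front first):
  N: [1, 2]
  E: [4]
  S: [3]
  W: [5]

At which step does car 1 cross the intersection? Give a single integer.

Step 1 [NS]: N:car1-GO,E:wait,S:car3-GO,W:wait | queues: N=1 E=1 S=0 W=1
Step 2 [NS]: N:car2-GO,E:wait,S:empty,W:wait | queues: N=0 E=1 S=0 W=1
Step 3 [NS]: N:empty,E:wait,S:empty,W:wait | queues: N=0 E=1 S=0 W=1
Step 4 [EW]: N:wait,E:car4-GO,S:wait,W:car5-GO | queues: N=0 E=0 S=0 W=0
Car 1 crosses at step 1

1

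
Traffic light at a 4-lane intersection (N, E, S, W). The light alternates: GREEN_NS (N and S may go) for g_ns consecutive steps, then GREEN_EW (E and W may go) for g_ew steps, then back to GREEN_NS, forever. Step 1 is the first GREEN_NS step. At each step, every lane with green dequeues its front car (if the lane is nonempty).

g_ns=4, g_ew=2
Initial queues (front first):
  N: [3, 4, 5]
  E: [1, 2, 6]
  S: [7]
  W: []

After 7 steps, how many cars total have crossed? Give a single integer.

Step 1 [NS]: N:car3-GO,E:wait,S:car7-GO,W:wait | queues: N=2 E=3 S=0 W=0
Step 2 [NS]: N:car4-GO,E:wait,S:empty,W:wait | queues: N=1 E=3 S=0 W=0
Step 3 [NS]: N:car5-GO,E:wait,S:empty,W:wait | queues: N=0 E=3 S=0 W=0
Step 4 [NS]: N:empty,E:wait,S:empty,W:wait | queues: N=0 E=3 S=0 W=0
Step 5 [EW]: N:wait,E:car1-GO,S:wait,W:empty | queues: N=0 E=2 S=0 W=0
Step 6 [EW]: N:wait,E:car2-GO,S:wait,W:empty | queues: N=0 E=1 S=0 W=0
Step 7 [NS]: N:empty,E:wait,S:empty,W:wait | queues: N=0 E=1 S=0 W=0
Cars crossed by step 7: 6

Answer: 6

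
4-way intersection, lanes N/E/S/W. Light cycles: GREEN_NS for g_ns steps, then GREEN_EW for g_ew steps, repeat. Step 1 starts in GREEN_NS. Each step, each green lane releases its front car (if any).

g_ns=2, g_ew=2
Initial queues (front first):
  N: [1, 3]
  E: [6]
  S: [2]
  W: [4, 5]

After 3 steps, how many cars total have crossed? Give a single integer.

Answer: 5

Derivation:
Step 1 [NS]: N:car1-GO,E:wait,S:car2-GO,W:wait | queues: N=1 E=1 S=0 W=2
Step 2 [NS]: N:car3-GO,E:wait,S:empty,W:wait | queues: N=0 E=1 S=0 W=2
Step 3 [EW]: N:wait,E:car6-GO,S:wait,W:car4-GO | queues: N=0 E=0 S=0 W=1
Cars crossed by step 3: 5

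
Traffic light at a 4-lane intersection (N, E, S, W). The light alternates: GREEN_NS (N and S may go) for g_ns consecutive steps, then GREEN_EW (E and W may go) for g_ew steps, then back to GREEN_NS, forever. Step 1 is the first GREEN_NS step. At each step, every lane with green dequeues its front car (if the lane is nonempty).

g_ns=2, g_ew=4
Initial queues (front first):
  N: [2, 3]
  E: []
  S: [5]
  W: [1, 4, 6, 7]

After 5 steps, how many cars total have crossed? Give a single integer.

Step 1 [NS]: N:car2-GO,E:wait,S:car5-GO,W:wait | queues: N=1 E=0 S=0 W=4
Step 2 [NS]: N:car3-GO,E:wait,S:empty,W:wait | queues: N=0 E=0 S=0 W=4
Step 3 [EW]: N:wait,E:empty,S:wait,W:car1-GO | queues: N=0 E=0 S=0 W=3
Step 4 [EW]: N:wait,E:empty,S:wait,W:car4-GO | queues: N=0 E=0 S=0 W=2
Step 5 [EW]: N:wait,E:empty,S:wait,W:car6-GO | queues: N=0 E=0 S=0 W=1
Cars crossed by step 5: 6

Answer: 6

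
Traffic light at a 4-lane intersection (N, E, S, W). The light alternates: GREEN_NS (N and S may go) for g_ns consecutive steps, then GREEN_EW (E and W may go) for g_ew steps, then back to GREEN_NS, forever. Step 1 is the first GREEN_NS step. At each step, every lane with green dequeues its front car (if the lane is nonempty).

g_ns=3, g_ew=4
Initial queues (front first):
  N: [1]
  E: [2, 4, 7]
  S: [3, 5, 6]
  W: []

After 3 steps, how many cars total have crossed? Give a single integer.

Step 1 [NS]: N:car1-GO,E:wait,S:car3-GO,W:wait | queues: N=0 E=3 S=2 W=0
Step 2 [NS]: N:empty,E:wait,S:car5-GO,W:wait | queues: N=0 E=3 S=1 W=0
Step 3 [NS]: N:empty,E:wait,S:car6-GO,W:wait | queues: N=0 E=3 S=0 W=0
Cars crossed by step 3: 4

Answer: 4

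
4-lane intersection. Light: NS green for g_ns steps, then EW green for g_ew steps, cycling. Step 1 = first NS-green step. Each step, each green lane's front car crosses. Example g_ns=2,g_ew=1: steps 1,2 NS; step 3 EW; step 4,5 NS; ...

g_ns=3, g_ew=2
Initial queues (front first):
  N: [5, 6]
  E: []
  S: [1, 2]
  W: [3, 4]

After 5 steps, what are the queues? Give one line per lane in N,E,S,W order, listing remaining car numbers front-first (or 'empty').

Step 1 [NS]: N:car5-GO,E:wait,S:car1-GO,W:wait | queues: N=1 E=0 S=1 W=2
Step 2 [NS]: N:car6-GO,E:wait,S:car2-GO,W:wait | queues: N=0 E=0 S=0 W=2
Step 3 [NS]: N:empty,E:wait,S:empty,W:wait | queues: N=0 E=0 S=0 W=2
Step 4 [EW]: N:wait,E:empty,S:wait,W:car3-GO | queues: N=0 E=0 S=0 W=1
Step 5 [EW]: N:wait,E:empty,S:wait,W:car4-GO | queues: N=0 E=0 S=0 W=0

N: empty
E: empty
S: empty
W: empty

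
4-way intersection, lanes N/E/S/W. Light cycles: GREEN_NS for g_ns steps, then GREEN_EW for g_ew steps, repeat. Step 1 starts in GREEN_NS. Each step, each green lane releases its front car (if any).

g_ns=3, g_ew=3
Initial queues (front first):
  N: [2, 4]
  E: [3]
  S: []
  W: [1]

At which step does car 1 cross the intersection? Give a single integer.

Step 1 [NS]: N:car2-GO,E:wait,S:empty,W:wait | queues: N=1 E=1 S=0 W=1
Step 2 [NS]: N:car4-GO,E:wait,S:empty,W:wait | queues: N=0 E=1 S=0 W=1
Step 3 [NS]: N:empty,E:wait,S:empty,W:wait | queues: N=0 E=1 S=0 W=1
Step 4 [EW]: N:wait,E:car3-GO,S:wait,W:car1-GO | queues: N=0 E=0 S=0 W=0
Car 1 crosses at step 4

4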